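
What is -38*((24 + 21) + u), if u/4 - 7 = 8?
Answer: -3990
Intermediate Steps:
u = 60 (u = 28 + 4*8 = 28 + 32 = 60)
-38*((24 + 21) + u) = -38*((24 + 21) + 60) = -38*(45 + 60) = -38*105 = -3990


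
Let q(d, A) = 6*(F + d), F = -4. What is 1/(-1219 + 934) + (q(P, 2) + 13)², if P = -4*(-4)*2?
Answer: 9336884/285 ≈ 32761.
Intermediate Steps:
P = 32 (P = 16*2 = 32)
q(d, A) = -24 + 6*d (q(d, A) = 6*(-4 + d) = -24 + 6*d)
1/(-1219 + 934) + (q(P, 2) + 13)² = 1/(-1219 + 934) + ((-24 + 6*32) + 13)² = 1/(-285) + ((-24 + 192) + 13)² = -1/285 + (168 + 13)² = -1/285 + 181² = -1/285 + 32761 = 9336884/285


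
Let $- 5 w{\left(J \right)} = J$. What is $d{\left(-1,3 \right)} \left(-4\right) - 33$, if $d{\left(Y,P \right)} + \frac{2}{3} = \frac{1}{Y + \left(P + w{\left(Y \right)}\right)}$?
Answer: $- \frac{1061}{33} \approx -32.151$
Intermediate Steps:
$w{\left(J \right)} = - \frac{J}{5}$
$d{\left(Y,P \right)} = - \frac{2}{3} + \frac{1}{P + \frac{4 Y}{5}}$ ($d{\left(Y,P \right)} = - \frac{2}{3} + \frac{1}{Y + \left(P - \frac{Y}{5}\right)} = - \frac{2}{3} + \frac{1}{P + \frac{4 Y}{5}}$)
$d{\left(-1,3 \right)} \left(-4\right) - 33 = \frac{15 - 30 - -8}{3 \left(4 \left(-1\right) + 5 \cdot 3\right)} \left(-4\right) - 33 = \frac{15 - 30 + 8}{3 \left(-4 + 15\right)} \left(-4\right) - 33 = \frac{1}{3} \cdot \frac{1}{11} \left(-7\right) \left(-4\right) - 33 = \left(- \frac{7}{33}\right) \left(-4\right) - 33 = \frac{28}{33} - 33 = - \frac{1061}{33}$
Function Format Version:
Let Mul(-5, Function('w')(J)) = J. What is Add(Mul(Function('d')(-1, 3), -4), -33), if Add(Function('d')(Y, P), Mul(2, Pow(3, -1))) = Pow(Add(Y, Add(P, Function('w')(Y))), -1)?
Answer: Rational(-1061, 33) ≈ -32.151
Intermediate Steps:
Function('w')(J) = Mul(Rational(-1, 5), J)
Function('d')(Y, P) = Add(Rational(-2, 3), Pow(Add(P, Mul(Rational(4, 5), Y)), -1)) (Function('d')(Y, P) = Add(Rational(-2, 3), Pow(Add(Y, Add(P, Mul(Rational(-1, 5), Y))), -1)) = Add(Rational(-2, 3), Pow(Add(P, Mul(Rational(4, 5), Y)), -1)))
Add(Mul(Function('d')(-1, 3), -4), -33) = Add(Mul(Mul(Rational(1, 3), Pow(Add(Mul(4, -1), Mul(5, 3)), -1), Add(15, Mul(-10, 3), Mul(-8, -1))), -4), -33) = Add(Mul(Mul(Rational(1, 3), Pow(Add(-4, 15), -1), Add(15, -30, 8)), -4), -33) = Add(Mul(Mul(Rational(1, 3), Pow(11, -1), -7), -4), -33) = Add(Mul(Mul(Rational(1, 3), Rational(1, 11), -7), -4), -33) = Add(Mul(Rational(-7, 33), -4), -33) = Add(Rational(28, 33), -33) = Rational(-1061, 33)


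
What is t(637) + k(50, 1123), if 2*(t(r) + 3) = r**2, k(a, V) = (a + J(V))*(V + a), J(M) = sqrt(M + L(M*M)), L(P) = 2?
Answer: 523063/2 + 17595*sqrt(5) ≈ 3.0088e+5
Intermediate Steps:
J(M) = sqrt(2 + M) (J(M) = sqrt(M + 2) = sqrt(2 + M))
k(a, V) = (V + a)*(a + sqrt(2 + V)) (k(a, V) = (a + sqrt(2 + V))*(V + a) = (V + a)*(a + sqrt(2 + V)))
t(r) = -3 + r**2/2
t(637) + k(50, 1123) = (-3 + (1/2)*637**2) + (50**2 + 1123*50 + 1123*sqrt(2 + 1123) + 50*sqrt(2 + 1123)) = (-3 + (1/2)*405769) + (2500 + 56150 + 1123*sqrt(1125) + 50*sqrt(1125)) = (-3 + 405769/2) + (2500 + 56150 + 1123*(15*sqrt(5)) + 50*(15*sqrt(5))) = 405763/2 + (2500 + 56150 + 16845*sqrt(5) + 750*sqrt(5)) = 405763/2 + (58650 + 17595*sqrt(5)) = 523063/2 + 17595*sqrt(5)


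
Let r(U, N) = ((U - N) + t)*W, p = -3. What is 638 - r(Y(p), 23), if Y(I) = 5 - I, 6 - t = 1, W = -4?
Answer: 598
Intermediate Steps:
t = 5 (t = 6 - 1*1 = 6 - 1 = 5)
r(U, N) = -20 - 4*U + 4*N (r(U, N) = ((U - N) + 5)*(-4) = (5 + U - N)*(-4) = -20 - 4*U + 4*N)
638 - r(Y(p), 23) = 638 - (-20 - 4*(5 - 1*(-3)) + 4*23) = 638 - (-20 - 4*(5 + 3) + 92) = 638 - (-20 - 4*8 + 92) = 638 - (-20 - 32 + 92) = 638 - 1*40 = 638 - 40 = 598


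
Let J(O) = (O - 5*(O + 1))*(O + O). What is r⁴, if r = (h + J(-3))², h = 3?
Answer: 5352009260481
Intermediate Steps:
J(O) = 2*O*(-5 - 4*O) (J(O) = (O - 5*(1 + O))*(2*O) = (O + (-5 - 5*O))*(2*O) = (-5 - 4*O)*(2*O) = 2*O*(-5 - 4*O))
r = 1521 (r = (3 - 2*(-3)*(5 + 4*(-3)))² = (3 - 2*(-3)*(5 - 12))² = (3 - 2*(-3)*(-7))² = (3 - 42)² = (-39)² = 1521)
r⁴ = 1521⁴ = 5352009260481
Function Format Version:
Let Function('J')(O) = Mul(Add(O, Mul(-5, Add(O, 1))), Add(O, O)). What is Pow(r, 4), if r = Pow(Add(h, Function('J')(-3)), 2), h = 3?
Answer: 5352009260481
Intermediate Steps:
Function('J')(O) = Mul(2, O, Add(-5, Mul(-4, O))) (Function('J')(O) = Mul(Add(O, Mul(-5, Add(1, O))), Mul(2, O)) = Mul(Add(O, Add(-5, Mul(-5, O))), Mul(2, O)) = Mul(Add(-5, Mul(-4, O)), Mul(2, O)) = Mul(2, O, Add(-5, Mul(-4, O))))
r = 1521 (r = Pow(Add(3, Mul(-2, -3, Add(5, Mul(4, -3)))), 2) = Pow(Add(3, Mul(-2, -3, Add(5, -12))), 2) = Pow(Add(3, Mul(-2, -3, -7)), 2) = Pow(Add(3, -42), 2) = Pow(-39, 2) = 1521)
Pow(r, 4) = Pow(1521, 4) = 5352009260481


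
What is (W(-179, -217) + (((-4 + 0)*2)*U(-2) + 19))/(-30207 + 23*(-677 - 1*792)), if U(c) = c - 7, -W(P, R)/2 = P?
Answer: -449/63994 ≈ -0.0070163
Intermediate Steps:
W(P, R) = -2*P
U(c) = -7 + c
(W(-179, -217) + (((-4 + 0)*2)*U(-2) + 19))/(-30207 + 23*(-677 - 1*792)) = (-2*(-179) + (((-4 + 0)*2)*(-7 - 2) + 19))/(-30207 + 23*(-677 - 1*792)) = (358 + (-4*2*(-9) + 19))/(-30207 + 23*(-677 - 792)) = (358 + (-8*(-9) + 19))/(-30207 + 23*(-1469)) = (358 + (72 + 19))/(-30207 - 33787) = (358 + 91)/(-63994) = 449*(-1/63994) = -449/63994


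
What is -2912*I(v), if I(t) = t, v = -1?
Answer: 2912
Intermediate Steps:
-2912*I(v) = -2912*(-1) = 2912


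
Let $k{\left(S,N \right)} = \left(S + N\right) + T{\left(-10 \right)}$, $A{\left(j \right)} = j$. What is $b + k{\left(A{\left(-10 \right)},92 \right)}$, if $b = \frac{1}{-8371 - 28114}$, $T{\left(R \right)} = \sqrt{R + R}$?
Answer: $\frac{2991769}{36485} + 2 i \sqrt{5} \approx 82.0 + 4.4721 i$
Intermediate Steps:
$T{\left(R \right)} = \sqrt{2} \sqrt{R}$ ($T{\left(R \right)} = \sqrt{2 R} = \sqrt{2} \sqrt{R}$)
$k{\left(S,N \right)} = N + S + 2 i \sqrt{5}$ ($k{\left(S,N \right)} = \left(S + N\right) + \sqrt{2} \sqrt{-10} = \left(N + S\right) + \sqrt{2} i \sqrt{10} = \left(N + S\right) + 2 i \sqrt{5} = N + S + 2 i \sqrt{5}$)
$b = - \frac{1}{36485}$ ($b = \frac{1}{-36485} = - \frac{1}{36485} \approx -2.7409 \cdot 10^{-5}$)
$b + k{\left(A{\left(-10 \right)},92 \right)} = - \frac{1}{36485} + \left(92 - 10 + 2 i \sqrt{5}\right) = - \frac{1}{36485} + \left(82 + 2 i \sqrt{5}\right) = \frac{2991769}{36485} + 2 i \sqrt{5}$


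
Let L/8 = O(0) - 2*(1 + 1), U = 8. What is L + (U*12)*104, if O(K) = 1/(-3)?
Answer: 29848/3 ≈ 9949.3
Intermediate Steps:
O(K) = -⅓
L = -104/3 (L = 8*(-⅓ - 2*(1 + 1)) = 8*(-⅓ - 2*2) = 8*(-⅓ - 4) = 8*(-13/3) = -104/3 ≈ -34.667)
L + (U*12)*104 = -104/3 + (8*12)*104 = -104/3 + 96*104 = -104/3 + 9984 = 29848/3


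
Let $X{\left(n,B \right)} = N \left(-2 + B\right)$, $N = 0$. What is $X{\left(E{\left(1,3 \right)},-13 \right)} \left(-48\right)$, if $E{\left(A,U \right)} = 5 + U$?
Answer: $0$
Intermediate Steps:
$X{\left(n,B \right)} = 0$ ($X{\left(n,B \right)} = 0 \left(-2 + B\right) = 0$)
$X{\left(E{\left(1,3 \right)},-13 \right)} \left(-48\right) = 0 \left(-48\right) = 0$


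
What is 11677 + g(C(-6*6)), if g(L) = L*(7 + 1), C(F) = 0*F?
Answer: 11677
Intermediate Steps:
C(F) = 0
g(L) = 8*L (g(L) = L*8 = 8*L)
11677 + g(C(-6*6)) = 11677 + 8*0 = 11677 + 0 = 11677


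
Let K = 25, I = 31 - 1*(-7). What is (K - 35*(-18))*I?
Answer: 24890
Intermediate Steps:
I = 38 (I = 31 + 7 = 38)
(K - 35*(-18))*I = (25 - 35*(-18))*38 = (25 + 630)*38 = 655*38 = 24890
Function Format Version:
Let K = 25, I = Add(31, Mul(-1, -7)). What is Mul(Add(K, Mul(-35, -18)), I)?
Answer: 24890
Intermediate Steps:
I = 38 (I = Add(31, 7) = 38)
Mul(Add(K, Mul(-35, -18)), I) = Mul(Add(25, Mul(-35, -18)), 38) = Mul(Add(25, 630), 38) = Mul(655, 38) = 24890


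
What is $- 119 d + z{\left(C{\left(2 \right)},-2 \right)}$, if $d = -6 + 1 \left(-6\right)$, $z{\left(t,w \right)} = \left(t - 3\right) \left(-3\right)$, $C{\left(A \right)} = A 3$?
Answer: $1419$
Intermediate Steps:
$C{\left(A \right)} = 3 A$
$z{\left(t,w \right)} = 9 - 3 t$ ($z{\left(t,w \right)} = \left(-3 + t\right) \left(-3\right) = 9 - 3 t$)
$d = -12$ ($d = -6 - 6 = -12$)
$- 119 d + z{\left(C{\left(2 \right)},-2 \right)} = \left(-119\right) \left(-12\right) + \left(9 - 3 \cdot 3 \cdot 2\right) = 1428 + \left(9 - 18\right) = 1428 - 9 = 1419$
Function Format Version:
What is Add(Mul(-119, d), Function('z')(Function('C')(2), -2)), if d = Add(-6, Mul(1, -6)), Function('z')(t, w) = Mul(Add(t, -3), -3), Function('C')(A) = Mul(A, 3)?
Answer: 1419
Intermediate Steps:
Function('C')(A) = Mul(3, A)
Function('z')(t, w) = Add(9, Mul(-3, t)) (Function('z')(t, w) = Mul(Add(-3, t), -3) = Add(9, Mul(-3, t)))
d = -12 (d = Add(-6, -6) = -12)
Add(Mul(-119, d), Function('z')(Function('C')(2), -2)) = Add(Mul(-119, -12), Add(9, Mul(-3, Mul(3, 2)))) = Add(1428, Add(9, Mul(-3, 6))) = Add(1428, Add(9, -18)) = Add(1428, -9) = 1419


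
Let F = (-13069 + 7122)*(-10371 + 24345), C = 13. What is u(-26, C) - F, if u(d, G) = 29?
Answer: 83103407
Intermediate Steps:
F = -83103378 (F = -5947*13974 = -83103378)
u(-26, C) - F = 29 - 1*(-83103378) = 29 + 83103378 = 83103407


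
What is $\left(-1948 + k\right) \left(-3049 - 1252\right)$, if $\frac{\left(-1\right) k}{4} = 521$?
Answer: $17341632$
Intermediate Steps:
$k = -2084$ ($k = \left(-4\right) 521 = -2084$)
$\left(-1948 + k\right) \left(-3049 - 1252\right) = \left(-1948 - 2084\right) \left(-3049 - 1252\right) = \left(-4032\right) \left(-4301\right) = 17341632$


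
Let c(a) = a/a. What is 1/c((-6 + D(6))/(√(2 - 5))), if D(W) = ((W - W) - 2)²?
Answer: 1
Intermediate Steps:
D(W) = 4 (D(W) = (0 - 2)² = (-2)² = 4)
c(a) = 1
1/c((-6 + D(6))/(√(2 - 5))) = 1/1 = 1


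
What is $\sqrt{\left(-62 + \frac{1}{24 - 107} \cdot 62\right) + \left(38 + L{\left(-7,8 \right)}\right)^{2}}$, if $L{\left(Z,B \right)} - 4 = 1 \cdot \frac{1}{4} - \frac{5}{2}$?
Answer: $\frac{\sqrt{167244585}}{332} \approx 38.953$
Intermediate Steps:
$L{\left(Z,B \right)} = \frac{7}{4}$ ($L{\left(Z,B \right)} = 4 + \left(1 \cdot \frac{1}{4} - \frac{5}{2}\right) = 4 + \left(\frac{1}{4} - \frac{5}{2}\right) = 4 - \frac{9}{4} = \frac{7}{4}$)
$\sqrt{\left(-62 + \frac{1}{24 - 107} \cdot 62\right) + \left(38 + L{\left(-7,8 \right)}\right)^{2}} = \sqrt{\left(-62 + \frac{1}{24 - 107} \cdot 62\right) + \left(38 + \frac{7}{4}\right)^{2}} = \sqrt{\left(-62 + \frac{1}{-83} \cdot 62\right) + \left(\frac{159}{4}\right)^{2}} = \sqrt{\left(-62 - \frac{62}{83}\right) + \frac{25281}{16}} = \sqrt{- \frac{5208}{83} + \frac{25281}{16}} = \sqrt{\frac{2014995}{1328}} = \frac{\sqrt{167244585}}{332}$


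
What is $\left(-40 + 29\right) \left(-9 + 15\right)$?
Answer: $-66$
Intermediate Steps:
$\left(-40 + 29\right) \left(-9 + 15\right) = \left(-11\right) 6 = -66$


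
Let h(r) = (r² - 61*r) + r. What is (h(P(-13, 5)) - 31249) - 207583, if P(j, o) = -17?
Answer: -237523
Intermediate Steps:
h(r) = r² - 60*r
(h(P(-13, 5)) - 31249) - 207583 = (-17*(-60 - 17) - 31249) - 207583 = (-17*(-77) - 31249) - 207583 = (1309 - 31249) - 207583 = -29940 - 207583 = -237523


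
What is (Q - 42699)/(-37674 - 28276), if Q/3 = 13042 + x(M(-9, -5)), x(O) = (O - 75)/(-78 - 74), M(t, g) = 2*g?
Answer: 542841/10024400 ≈ 0.054152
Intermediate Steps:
x(O) = 75/152 - O/152 (x(O) = (-75 + O)/(-152) = (-75 + O)*(-1/152) = 75/152 - O/152)
Q = 5947407/152 (Q = 3*(13042 + (75/152 - (-5)/76)) = 3*(13042 + (75/152 - 1/152*(-10))) = 3*(13042 + (75/152 + 5/76)) = 3*(13042 + 85/152) = 3*(1982469/152) = 5947407/152 ≈ 39128.)
(Q - 42699)/(-37674 - 28276) = (5947407/152 - 42699)/(-37674 - 28276) = -542841/152/(-65950) = -542841/152*(-1/65950) = 542841/10024400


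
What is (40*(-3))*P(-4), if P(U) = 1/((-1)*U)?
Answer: -30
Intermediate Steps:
P(U) = -1/U
(40*(-3))*P(-4) = (40*(-3))*(-1/(-4)) = -(-120)*(-1)/4 = -120*1/4 = -30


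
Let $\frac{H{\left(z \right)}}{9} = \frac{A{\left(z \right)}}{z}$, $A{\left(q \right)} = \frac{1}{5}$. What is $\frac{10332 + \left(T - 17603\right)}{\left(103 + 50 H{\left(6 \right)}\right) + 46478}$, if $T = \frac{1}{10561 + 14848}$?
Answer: $- \frac{30791473}{197326294} \approx -0.15604$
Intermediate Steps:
$A{\left(q \right)} = \frac{1}{5}$
$H{\left(z \right)} = \frac{9}{5 z}$ ($H{\left(z \right)} = 9 \frac{1}{5 z} = \frac{9}{5 z}$)
$T = \frac{1}{25409} \approx 3.9356 \cdot 10^{-5}$
$\frac{10332 + \left(T - 17603\right)}{\left(103 + 50 H{\left(6 \right)}\right) + 46478} = \frac{10332 + \left(\frac{1}{25409} - 17603\right)}{\left(103 + 50 \frac{9}{5 \cdot 6}\right) + 46478} = \frac{10332 + \left(\frac{1}{25409} - 17603\right)}{\left(103 + 50 \cdot \frac{9}{5} \cdot \frac{1}{6}\right) + 46478} = \frac{10332 - \frac{447274626}{25409}}{\left(103 + 50 \cdot \frac{3}{10}\right) + 46478} = - \frac{184748838}{25409 \left(\left(103 + 15\right) + 46478\right)} = - \frac{184748838}{25409 \left(118 + 46478\right)} = - \frac{184748838}{25409 \cdot 46596} = \left(- \frac{184748838}{25409}\right) \frac{1}{46596} = - \frac{30791473}{197326294}$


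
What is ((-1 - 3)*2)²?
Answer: 64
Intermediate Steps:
((-1 - 3)*2)² = (-4*2)² = (-8)² = 64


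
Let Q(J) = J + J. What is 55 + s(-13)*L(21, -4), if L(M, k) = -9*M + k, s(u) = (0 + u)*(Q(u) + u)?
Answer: -97796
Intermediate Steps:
Q(J) = 2*J
s(u) = 3*u**2 (s(u) = (0 + u)*(2*u + u) = u*(3*u) = 3*u**2)
L(M, k) = k - 9*M
55 + s(-13)*L(21, -4) = 55 + (3*(-13)**2)*(-4 - 9*21) = 55 + (3*169)*(-4 - 189) = 55 + 507*(-193) = 55 - 97851 = -97796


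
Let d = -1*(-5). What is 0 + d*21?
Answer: 105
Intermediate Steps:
d = 5
0 + d*21 = 0 + 5*21 = 0 + 105 = 105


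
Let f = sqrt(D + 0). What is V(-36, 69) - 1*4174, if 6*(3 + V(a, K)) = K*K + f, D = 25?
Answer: -10148/3 ≈ -3382.7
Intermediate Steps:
f = 5 (f = sqrt(25 + 0) = sqrt(25) = 5)
V(a, K) = -13/6 + K**2/6 (V(a, K) = -3 + (K*K + 5)/6 = -3 + (K**2 + 5)/6 = -3 + (5 + K**2)/6 = -3 + (5/6 + K**2/6) = -13/6 + K**2/6)
V(-36, 69) - 1*4174 = (-13/6 + (1/6)*69**2) - 1*4174 = (-13/6 + (1/6)*4761) - 4174 = (-13/6 + 1587/2) - 4174 = 2374/3 - 4174 = -10148/3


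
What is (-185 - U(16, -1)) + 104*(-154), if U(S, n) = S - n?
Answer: -16218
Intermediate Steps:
(-185 - U(16, -1)) + 104*(-154) = (-185 - (16 - 1*(-1))) + 104*(-154) = (-185 - (16 + 1)) - 16016 = (-185 - 1*17) - 16016 = (-185 - 17) - 16016 = -202 - 16016 = -16218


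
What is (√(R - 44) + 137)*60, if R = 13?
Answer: 8220 + 60*I*√31 ≈ 8220.0 + 334.07*I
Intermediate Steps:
(√(R - 44) + 137)*60 = (√(13 - 44) + 137)*60 = (√(-31) + 137)*60 = (I*√31 + 137)*60 = (137 + I*√31)*60 = 8220 + 60*I*√31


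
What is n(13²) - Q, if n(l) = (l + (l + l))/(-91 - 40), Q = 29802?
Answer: -3904569/131 ≈ -29806.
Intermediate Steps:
n(l) = -3*l/131 (n(l) = (l + 2*l)/(-131) = (3*l)*(-1/131) = -3*l/131)
n(13²) - Q = -3/131*13² - 1*29802 = -3/131*169 - 29802 = -507/131 - 29802 = -3904569/131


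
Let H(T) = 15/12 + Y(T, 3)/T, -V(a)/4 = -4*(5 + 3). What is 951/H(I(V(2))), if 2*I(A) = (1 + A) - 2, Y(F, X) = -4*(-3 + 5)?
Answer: 483108/571 ≈ 846.07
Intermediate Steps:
Y(F, X) = -8 (Y(F, X) = -4*2 = -8)
V(a) = 128 (V(a) = -(-16)*(5 + 3) = -(-16)*8 = -4*(-32) = 128)
I(A) = -½ + A/2 (I(A) = ((1 + A) - 2)/2 = (-1 + A)/2 = -½ + A/2)
H(T) = 5/4 - 8/T (H(T) = 15/12 - 8/T = 15*(1/12) - 8/T = 5/4 - 8/T)
951/H(I(V(2))) = 951/(5/4 - 8/(-½ + (½)*128)) = 951/(5/4 - 8/(-½ + 64)) = 951/(5/4 - 8/127/2) = 951/(5/4 - 8*2/127) = 951/(5/4 - 16/127) = 951/(571/508) = 951*(508/571) = 483108/571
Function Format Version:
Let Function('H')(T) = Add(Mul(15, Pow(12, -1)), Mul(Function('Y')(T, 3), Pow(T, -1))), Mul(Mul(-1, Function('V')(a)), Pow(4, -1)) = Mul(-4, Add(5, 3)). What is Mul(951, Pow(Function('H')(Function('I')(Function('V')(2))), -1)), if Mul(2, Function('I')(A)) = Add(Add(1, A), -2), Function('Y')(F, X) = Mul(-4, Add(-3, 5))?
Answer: Rational(483108, 571) ≈ 846.07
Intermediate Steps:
Function('Y')(F, X) = -8 (Function('Y')(F, X) = Mul(-4, 2) = -8)
Function('V')(a) = 128 (Function('V')(a) = Mul(-4, Mul(-4, Add(5, 3))) = Mul(-4, Mul(-4, 8)) = Mul(-4, -32) = 128)
Function('I')(A) = Add(Rational(-1, 2), Mul(Rational(1, 2), A)) (Function('I')(A) = Mul(Rational(1, 2), Add(Add(1, A), -2)) = Mul(Rational(1, 2), Add(-1, A)) = Add(Rational(-1, 2), Mul(Rational(1, 2), A)))
Function('H')(T) = Add(Rational(5, 4), Mul(-8, Pow(T, -1))) (Function('H')(T) = Add(Mul(15, Pow(12, -1)), Mul(-8, Pow(T, -1))) = Add(Mul(15, Rational(1, 12)), Mul(-8, Pow(T, -1))) = Add(Rational(5, 4), Mul(-8, Pow(T, -1))))
Mul(951, Pow(Function('H')(Function('I')(Function('V')(2))), -1)) = Mul(951, Pow(Add(Rational(5, 4), Mul(-8, Pow(Add(Rational(-1, 2), Mul(Rational(1, 2), 128)), -1))), -1)) = Mul(951, Pow(Add(Rational(5, 4), Mul(-8, Pow(Add(Rational(-1, 2), 64), -1))), -1)) = Mul(951, Pow(Add(Rational(5, 4), Mul(-8, Pow(Rational(127, 2), -1))), -1)) = Mul(951, Pow(Add(Rational(5, 4), Mul(-8, Rational(2, 127))), -1)) = Mul(951, Pow(Add(Rational(5, 4), Rational(-16, 127)), -1)) = Mul(951, Pow(Rational(571, 508), -1)) = Mul(951, Rational(508, 571)) = Rational(483108, 571)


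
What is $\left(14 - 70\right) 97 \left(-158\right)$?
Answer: $858256$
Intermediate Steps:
$\left(14 - 70\right) 97 \left(-158\right) = \left(-56\right) 97 \left(-158\right) = \left(-5432\right) \left(-158\right) = 858256$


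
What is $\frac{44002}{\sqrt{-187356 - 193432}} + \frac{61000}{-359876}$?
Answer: $- \frac{15250}{89969} - \frac{22001 i \sqrt{95197}}{95197} \approx -0.1695 - 71.307 i$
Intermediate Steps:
$\frac{44002}{\sqrt{-187356 - 193432}} + \frac{61000}{-359876} = \frac{44002}{\sqrt{-380788}} + 61000 \left(- \frac{1}{359876}\right) = \frac{44002}{2 i \sqrt{95197}} - \frac{15250}{89969} = 44002 \left(- \frac{i \sqrt{95197}}{190394}\right) - \frac{15250}{89969} = - \frac{22001 i \sqrt{95197}}{95197} - \frac{15250}{89969} = - \frac{15250}{89969} - \frac{22001 i \sqrt{95197}}{95197}$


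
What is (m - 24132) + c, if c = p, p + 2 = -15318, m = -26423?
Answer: -65875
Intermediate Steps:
p = -15320 (p = -2 - 15318 = -15320)
c = -15320
(m - 24132) + c = (-26423 - 24132) - 15320 = -50555 - 15320 = -65875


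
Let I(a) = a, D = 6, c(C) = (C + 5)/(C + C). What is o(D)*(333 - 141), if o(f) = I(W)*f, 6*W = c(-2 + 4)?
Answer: 336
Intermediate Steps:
c(C) = (5 + C)/(2*C) (c(C) = (5 + C)/((2*C)) = (5 + C)*(1/(2*C)) = (5 + C)/(2*C))
W = 7/24 (W = ((5 + (-2 + 4))/(2*(-2 + 4)))/6 = ((1/2)*(5 + 2)/2)/6 = ((1/2)*(1/2)*7)/6 = (1/6)*(7/4) = 7/24 ≈ 0.29167)
o(f) = 7*f/24
o(D)*(333 - 141) = ((7/24)*6)*(333 - 141) = (7/4)*192 = 336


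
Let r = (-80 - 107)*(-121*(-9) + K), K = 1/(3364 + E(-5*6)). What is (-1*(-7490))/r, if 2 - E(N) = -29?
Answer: -12714275/345684086 ≈ -0.036780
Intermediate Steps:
E(N) = 31 (E(N) = 2 - 1*(-29) = 2 + 29 = 31)
K = 1/3395 (K = 1/(3364 + 31) = 1/3395 ≈ 0.00029455)
r = -691368172/3395 (r = (-80 - 107)*(-121*(-9) + 1/3395) = -187*(1089 + 1/3395) = -187*3697156/3395 = -691368172/3395 ≈ -2.0364e+5)
(-1*(-7490))/r = (-1*(-7490))/(-691368172/3395) = 7490*(-3395/691368172) = -12714275/345684086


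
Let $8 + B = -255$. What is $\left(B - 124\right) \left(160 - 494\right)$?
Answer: $129258$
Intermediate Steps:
$B = -263$ ($B = -8 - 255 = -263$)
$\left(B - 124\right) \left(160 - 494\right) = \left(-263 - 124\right) \left(160 - 494\right) = \left(-387\right) \left(-334\right) = 129258$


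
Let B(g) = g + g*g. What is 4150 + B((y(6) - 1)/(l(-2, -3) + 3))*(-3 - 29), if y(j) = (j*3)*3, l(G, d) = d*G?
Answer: 230998/81 ≈ 2851.8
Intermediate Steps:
l(G, d) = G*d
y(j) = 9*j (y(j) = (3*j)*3 = 9*j)
B(g) = g + g²
4150 + B((y(6) - 1)/(l(-2, -3) + 3))*(-3 - 29) = 4150 + (((9*6 - 1)/(-2*(-3) + 3))*(1 + (9*6 - 1)/(-2*(-3) + 3)))*(-3 - 29) = 4150 + (((54 - 1)/(6 + 3))*(1 + (54 - 1)/(6 + 3)))*(-32) = 4150 + ((53/9)*(1 + 53/9))*(-32) = 4150 + ((53*(⅑))*(1 + 53*(⅑)))*(-32) = 4150 + (53*(1 + 53/9)/9)*(-32) = 4150 + ((53/9)*(62/9))*(-32) = 4150 + (3286/81)*(-32) = 4150 - 105152/81 = 230998/81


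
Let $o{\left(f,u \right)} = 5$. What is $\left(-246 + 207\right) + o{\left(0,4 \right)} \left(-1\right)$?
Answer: $-44$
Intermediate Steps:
$\left(-246 + 207\right) + o{\left(0,4 \right)} \left(-1\right) = \left(-246 + 207\right) + 5 \left(-1\right) = -39 - 5 = -44$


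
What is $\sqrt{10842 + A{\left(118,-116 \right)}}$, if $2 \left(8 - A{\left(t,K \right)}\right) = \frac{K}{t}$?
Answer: $\frac{3 \sqrt{4196729}}{59} \approx 104.17$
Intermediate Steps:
$A{\left(t,K \right)} = 8 - \frac{K}{2 t}$ ($A{\left(t,K \right)} = 8 - \frac{K \frac{1}{t}}{2} = 8 - \frac{K}{2 t}$)
$\sqrt{10842 + A{\left(118,-116 \right)}} = \sqrt{10842 + \left(8 - - \frac{58}{118}\right)} = \sqrt{10842 + \left(8 - \left(-58\right) \frac{1}{118}\right)} = \sqrt{10842 + \left(8 + \frac{29}{59}\right)} = \sqrt{10842 + \frac{501}{59}} = \sqrt{\frac{640179}{59}} = \frac{3 \sqrt{4196729}}{59}$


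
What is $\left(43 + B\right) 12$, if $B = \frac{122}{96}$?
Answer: $\frac{2125}{4} \approx 531.25$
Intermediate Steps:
$B = \frac{61}{48}$ ($B = 122 \cdot \frac{1}{96} = \frac{61}{48} \approx 1.2708$)
$\left(43 + B\right) 12 = \left(43 + \frac{61}{48}\right) 12 = \frac{2125}{48} \cdot 12 = \frac{2125}{4}$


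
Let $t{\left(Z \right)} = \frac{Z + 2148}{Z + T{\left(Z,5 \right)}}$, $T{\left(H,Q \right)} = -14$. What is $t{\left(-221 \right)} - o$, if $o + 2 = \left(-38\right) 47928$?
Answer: $\frac{9106289}{5} \approx 1.8213 \cdot 10^{6}$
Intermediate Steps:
$o = -1821266$ ($o = -2 - 1821264 = -1821266$)
$t{\left(Z \right)} = \frac{2148 + Z}{-14 + Z}$ ($t{\left(Z \right)} = \frac{Z + 2148}{Z - 14} = \frac{2148 + Z}{-14 + Z}$)
$t{\left(-221 \right)} - o = \frac{2148 - 221}{-14 - 221} - -1821266 = \frac{1}{-235} \cdot 1927 + 1821266 = \left(- \frac{1}{235}\right) 1927 + 1821266 = - \frac{41}{5} + 1821266 = \frac{9106289}{5}$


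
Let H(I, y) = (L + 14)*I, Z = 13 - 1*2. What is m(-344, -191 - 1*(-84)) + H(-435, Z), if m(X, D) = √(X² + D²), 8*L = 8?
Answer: -6525 + √129785 ≈ -6164.7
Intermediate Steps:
L = 1 (L = (⅛)*8 = 1)
Z = 11 (Z = 13 - 2 = 11)
H(I, y) = 15*I (H(I, y) = (1 + 14)*I = 15*I)
m(X, D) = √(D² + X²)
m(-344, -191 - 1*(-84)) + H(-435, Z) = √((-191 - 1*(-84))² + (-344)²) + 15*(-435) = √((-191 + 84)² + 118336) - 6525 = √((-107)² + 118336) - 6525 = √(11449 + 118336) - 6525 = √129785 - 6525 = -6525 + √129785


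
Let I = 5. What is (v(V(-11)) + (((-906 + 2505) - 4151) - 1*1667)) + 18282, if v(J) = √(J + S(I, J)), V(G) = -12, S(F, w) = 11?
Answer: 14063 + I ≈ 14063.0 + 1.0*I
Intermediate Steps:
v(J) = √(11 + J) (v(J) = √(J + 11) = √(11 + J))
(v(V(-11)) + (((-906 + 2505) - 4151) - 1*1667)) + 18282 = (√(11 - 12) + (((-906 + 2505) - 4151) - 1*1667)) + 18282 = (√(-1) + ((1599 - 4151) - 1667)) + 18282 = (I + (-2552 - 1667)) + 18282 = (I - 4219) + 18282 = (-4219 + I) + 18282 = 14063 + I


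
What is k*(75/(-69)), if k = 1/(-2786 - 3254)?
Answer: 5/27784 ≈ 0.00017996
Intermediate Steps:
k = -1/6040 (k = 1/(-6040) = -1/6040 ≈ -0.00016556)
k*(75/(-69)) = -15/(1208*(-69)) = -15*(-1)/(1208*69) = -1/6040*(-25/23) = 5/27784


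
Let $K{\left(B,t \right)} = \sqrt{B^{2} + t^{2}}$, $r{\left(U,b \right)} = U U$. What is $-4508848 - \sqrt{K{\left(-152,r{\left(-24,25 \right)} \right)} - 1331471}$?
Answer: $-4508848 - i \sqrt{1331471 - 8 \sqrt{5545}} \approx -4.5088 \cdot 10^{6} - 1153.6 i$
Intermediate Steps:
$r{\left(U,b \right)} = U^{2}$
$-4508848 - \sqrt{K{\left(-152,r{\left(-24,25 \right)} \right)} - 1331471} = -4508848 - \sqrt{\sqrt{\left(-152\right)^{2} + \left(\left(-24\right)^{2}\right)^{2}} - 1331471} = -4508848 - \sqrt{\sqrt{23104 + 576^{2}} - 1331471} = -4508848 - \sqrt{\sqrt{23104 + 331776} - 1331471} = -4508848 - \sqrt{\sqrt{354880} - 1331471} = -4508848 - \sqrt{8 \sqrt{5545} - 1331471} = -4508848 - \sqrt{-1331471 + 8 \sqrt{5545}}$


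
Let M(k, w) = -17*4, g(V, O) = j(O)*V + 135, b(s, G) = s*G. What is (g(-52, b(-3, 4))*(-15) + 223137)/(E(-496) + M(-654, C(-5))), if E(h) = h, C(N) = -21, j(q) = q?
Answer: -17646/47 ≈ -375.45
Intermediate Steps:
b(s, G) = G*s
g(V, O) = 135 + O*V (g(V, O) = O*V + 135 = 135 + O*V)
M(k, w) = -68
(g(-52, b(-3, 4))*(-15) + 223137)/(E(-496) + M(-654, C(-5))) = ((135 + (4*(-3))*(-52))*(-15) + 223137)/(-496 - 68) = ((135 - 12*(-52))*(-15) + 223137)/(-564) = ((135 + 624)*(-15) + 223137)*(-1/564) = (759*(-15) + 223137)*(-1/564) = (-11385 + 223137)*(-1/564) = 211752*(-1/564) = -17646/47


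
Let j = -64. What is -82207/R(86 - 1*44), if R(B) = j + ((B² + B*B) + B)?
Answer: -82207/3506 ≈ -23.448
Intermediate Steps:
R(B) = -64 + B + 2*B² (R(B) = -64 + ((B² + B*B) + B) = -64 + ((B² + B²) + B) = -64 + (2*B² + B) = -64 + (B + 2*B²) = -64 + B + 2*B²)
-82207/R(86 - 1*44) = -82207/(-64 + (86 - 1*44) + 2*(86 - 1*44)²) = -82207/(-64 + (86 - 44) + 2*(86 - 44)²) = -82207/(-64 + 42 + 2*42²) = -82207/(-64 + 42 + 2*1764) = -82207/(-64 + 42 + 3528) = -82207/3506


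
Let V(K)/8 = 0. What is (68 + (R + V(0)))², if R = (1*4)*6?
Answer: 8464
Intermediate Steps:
V(K) = 0 (V(K) = 8*0 = 0)
R = 24 (R = 4*6 = 24)
(68 + (R + V(0)))² = (68 + (24 + 0))² = (68 + 24)² = 92² = 8464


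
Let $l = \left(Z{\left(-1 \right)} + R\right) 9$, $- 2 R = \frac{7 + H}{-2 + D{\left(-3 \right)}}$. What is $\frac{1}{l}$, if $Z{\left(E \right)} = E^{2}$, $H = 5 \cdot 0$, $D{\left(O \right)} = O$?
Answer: $\frac{10}{153} \approx 0.065359$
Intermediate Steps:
$H = 0$
$R = \frac{7}{10}$ ($R = - \frac{\left(7 + 0\right) \frac{1}{-2 - 3}}{2} = - \frac{7 \frac{1}{-5}}{2} = - \frac{7 \left(- \frac{1}{5}\right)}{2} = \left(- \frac{1}{2}\right) \left(- \frac{7}{5}\right) = \frac{7}{10} \approx 0.7$)
$l = \frac{153}{10}$ ($l = \left(\left(-1\right)^{2} + \frac{7}{10}\right) 9 = \left(1 + \frac{7}{10}\right) 9 = \frac{17}{10} \cdot 9 = \frac{153}{10} \approx 15.3$)
$\frac{1}{l} = \frac{1}{\frac{153}{10}} = \frac{10}{153}$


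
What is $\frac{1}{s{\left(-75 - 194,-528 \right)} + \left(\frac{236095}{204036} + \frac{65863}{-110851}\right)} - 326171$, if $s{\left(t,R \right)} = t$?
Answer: $- \frac{1980314636357952133}{6071400013307} \approx -3.2617 \cdot 10^{5}$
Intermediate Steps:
$\frac{1}{s{\left(-75 - 194,-528 \right)} + \left(\frac{236095}{204036} + \frac{65863}{-110851}\right)} - 326171 = \frac{1}{\left(-75 - 194\right) + \left(\frac{236095}{204036} + \frac{65863}{-110851}\right)} - 326171 = \frac{1}{\left(-75 - 194\right) + \left(236095 \cdot \frac{1}{204036} + 65863 \left(- \frac{1}{110851}\right)\right)} - 326171 = \frac{1}{-269 + \left(\frac{236095}{204036} - \frac{65863}{110851}\right)} - 326171 = \frac{1}{-269 + \frac{12732943777}{22617594636}} - 326171 = \frac{1}{- \frac{6071400013307}{22617594636}} - 326171 = - \frac{22617594636}{6071400013307} - 326171 = - \frac{1980314636357952133}{6071400013307}$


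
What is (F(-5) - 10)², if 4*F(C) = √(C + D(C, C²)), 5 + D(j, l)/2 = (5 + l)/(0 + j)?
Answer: 1573/16 - 15*I*√3 ≈ 98.313 - 25.981*I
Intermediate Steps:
D(j, l) = -10 + 2*(5 + l)/j (D(j, l) = -10 + 2*((5 + l)/(0 + j)) = -10 + 2*((5 + l)/j) = -10 + 2*(5 + l)/j)
F(C) = √(C + 2*(5 + C² - 5*C)/C)/4
(F(-5) - 10)² = (√(-10 + 3*(-5) + 10/(-5))/4 - 10)² = (√(-10 - 15 + 10*(-⅕))/4 - 10)² = (√(-10 - 15 - 2)/4 - 10)² = (√(-27)/4 - 10)² = ((3*I*√3)/4 - 10)² = (3*I*√3/4 - 10)² = (-10 + 3*I*√3/4)²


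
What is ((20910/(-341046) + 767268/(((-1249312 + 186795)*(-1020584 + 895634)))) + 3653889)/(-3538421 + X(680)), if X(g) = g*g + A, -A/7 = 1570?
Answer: -4595554807681817048498/3882583318880443847775 ≈ -1.1836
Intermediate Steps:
A = -10990 (A = -7*1570 = -10990)
X(g) = -10990 + g² (X(g) = g*g - 10990 = g² - 10990 = -10990 + g²)
((20910/(-341046) + 767268/(((-1249312 + 186795)*(-1020584 + 895634)))) + 3653889)/(-3538421 + X(680)) = ((20910/(-341046) + 767268/(((-1249312 + 186795)*(-1020584 + 895634)))) + 3653889)/(-3538421 + (-10990 + 680²)) = ((20910*(-1/341046) + 767268/((-1062517*(-124950)))) + 3653889)/(-3538421 + (-10990 + 462400)) = ((-3485/56841 + 767268/132761499150) + 3653889)/(-3538421 + 451410) = ((-3485/56841 + 767268*(1/132761499150)) + 3653889)/(-3087011) = ((-3485/56841 + 127878/22126916525) + 3653889)*(-1/3087011) = (-77105035376227/1257716062197525 + 3653889)*(-1/3087011) = (4595554807681817048498/1257716062197525)*(-1/3087011) = -4595554807681817048498/3882583318880443847775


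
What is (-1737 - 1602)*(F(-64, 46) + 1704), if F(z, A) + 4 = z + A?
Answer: -5616198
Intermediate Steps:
F(z, A) = -4 + A + z (F(z, A) = -4 + (z + A) = -4 + (A + z) = -4 + A + z)
(-1737 - 1602)*(F(-64, 46) + 1704) = (-1737 - 1602)*((-4 + 46 - 64) + 1704) = -3339*(-22 + 1704) = -3339*1682 = -5616198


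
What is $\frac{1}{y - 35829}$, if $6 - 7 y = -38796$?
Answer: $- \frac{7}{212001} \approx -3.3019 \cdot 10^{-5}$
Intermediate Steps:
$y = \frac{38802}{7}$ ($y = \frac{6}{7} - - \frac{38796}{7} = \frac{6}{7} + \frac{38796}{7} = \frac{38802}{7} \approx 5543.1$)
$\frac{1}{y - 35829} = \frac{1}{\frac{38802}{7} - 35829} = \frac{1}{- \frac{212001}{7}} = - \frac{7}{212001}$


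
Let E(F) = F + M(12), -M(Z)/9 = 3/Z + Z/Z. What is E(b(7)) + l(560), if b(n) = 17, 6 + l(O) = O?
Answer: 2239/4 ≈ 559.75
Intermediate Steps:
M(Z) = -9 - 27/Z (M(Z) = -9*(3/Z + Z/Z) = -9*(3/Z + 1) = -9*(1 + 3/Z) = -9 - 27/Z)
l(O) = -6 + O
E(F) = -45/4 + F (E(F) = F + (-9 - 27/12) = F + (-9 - 27*1/12) = F + (-9 - 9/4) = F - 45/4 = -45/4 + F)
E(b(7)) + l(560) = (-45/4 + 17) + (-6 + 560) = 23/4 + 554 = 2239/4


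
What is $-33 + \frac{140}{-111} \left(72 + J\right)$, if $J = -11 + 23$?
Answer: $- \frac{5141}{37} \approx -138.95$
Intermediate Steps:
$J = 12$
$-33 + \frac{140}{-111} \left(72 + J\right) = -33 + \frac{140}{-111} \left(72 + 12\right) = -33 + 140 \left(- \frac{1}{111}\right) 84 = -33 - \frac{3920}{37} = - \frac{5141}{37}$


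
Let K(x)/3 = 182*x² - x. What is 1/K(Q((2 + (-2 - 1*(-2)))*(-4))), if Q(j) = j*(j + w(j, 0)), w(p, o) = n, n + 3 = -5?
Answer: 1/8945280 ≈ 1.1179e-7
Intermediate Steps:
n = -8 (n = -3 - 5 = -8)
w(p, o) = -8
Q(j) = j*(-8 + j) (Q(j) = j*(j - 8) = j*(-8 + j))
K(x) = -3*x + 546*x² (K(x) = 3*(182*x² - x) = 3*(-x + 182*x²) = -3*x + 546*x²)
1/K(Q((2 + (-2 - 1*(-2)))*(-4))) = 1/(3*(((2 + (-2 - 1*(-2)))*(-4))*(-8 + (2 + (-2 - 1*(-2)))*(-4)))*(-1 + 182*(((2 + (-2 - 1*(-2)))*(-4))*(-8 + (2 + (-2 - 1*(-2)))*(-4))))) = 1/(3*(((2 + (-2 + 2))*(-4))*(-8 + (2 + (-2 + 2))*(-4)))*(-1 + 182*(((2 + (-2 + 2))*(-4))*(-8 + (2 + (-2 + 2))*(-4))))) = 1/(3*(((2 + 0)*(-4))*(-8 + (2 + 0)*(-4)))*(-1 + 182*(((2 + 0)*(-4))*(-8 + (2 + 0)*(-4))))) = 1/(3*((2*(-4))*(-8 + 2*(-4)))*(-1 + 182*((2*(-4))*(-8 + 2*(-4))))) = 1/(3*(-8*(-8 - 8))*(-1 + 182*(-8*(-8 - 8)))) = 1/(3*(-8*(-16))*(-1 + 182*(-8*(-16)))) = 1/(3*128*(-1 + 182*128)) = 1/(3*128*(-1 + 23296)) = 1/(3*128*23295) = 1/8945280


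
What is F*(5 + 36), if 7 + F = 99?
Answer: 3772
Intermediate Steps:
F = 92 (F = -7 + 99 = 92)
F*(5 + 36) = 92*(5 + 36) = 92*41 = 3772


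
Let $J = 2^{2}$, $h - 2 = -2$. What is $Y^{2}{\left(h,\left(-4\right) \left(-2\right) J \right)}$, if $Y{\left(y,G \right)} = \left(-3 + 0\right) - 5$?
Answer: $64$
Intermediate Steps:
$h = 0$ ($h = 2 - 2 = 0$)
$J = 4$
$Y{\left(y,G \right)} = -8$ ($Y{\left(y,G \right)} = -3 - 5 = -8$)
$Y^{2}{\left(h,\left(-4\right) \left(-2\right) J \right)} = \left(-8\right)^{2} = 64$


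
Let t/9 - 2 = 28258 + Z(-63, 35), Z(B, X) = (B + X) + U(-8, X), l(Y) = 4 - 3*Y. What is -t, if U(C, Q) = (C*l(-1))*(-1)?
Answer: -254592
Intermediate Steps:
U(C, Q) = -7*C (U(C, Q) = (C*(4 - 3*(-1)))*(-1) = (C*(4 + 3))*(-1) = (C*7)*(-1) = (7*C)*(-1) = -7*C)
Z(B, X) = 56 + B + X (Z(B, X) = (B + X) - 7*(-8) = (B + X) + 56 = 56 + B + X)
t = 254592 (t = 18 + 9*(28258 + (56 - 63 + 35)) = 18 + 9*(28258 + 28) = 18 + 9*28286 = 18 + 254574 = 254592)
-t = -1*254592 = -254592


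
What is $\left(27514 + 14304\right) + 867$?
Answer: $42685$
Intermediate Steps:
$\left(27514 + 14304\right) + 867 = 41818 + 867 = 42685$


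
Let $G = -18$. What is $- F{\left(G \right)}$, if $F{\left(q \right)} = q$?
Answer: $18$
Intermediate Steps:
$- F{\left(G \right)} = \left(-1\right) \left(-18\right) = 18$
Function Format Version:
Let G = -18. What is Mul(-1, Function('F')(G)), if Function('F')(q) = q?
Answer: 18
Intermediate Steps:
Mul(-1, Function('F')(G)) = Mul(-1, -18) = 18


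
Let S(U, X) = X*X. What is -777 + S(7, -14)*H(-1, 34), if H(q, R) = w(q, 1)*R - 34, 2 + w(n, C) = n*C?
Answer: -27433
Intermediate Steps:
S(U, X) = X²
w(n, C) = -2 + C*n (w(n, C) = -2 + n*C = -2 + C*n)
H(q, R) = -34 + R*(-2 + q) (H(q, R) = (-2 + 1*q)*R - 34 = (-2 + q)*R - 34 = R*(-2 + q) - 34 = -34 + R*(-2 + q))
-777 + S(7, -14)*H(-1, 34) = -777 + (-14)²*(-34 + 34*(-2 - 1)) = -777 + 196*(-34 + 34*(-3)) = -777 + 196*(-34 - 102) = -777 + 196*(-136) = -777 - 26656 = -27433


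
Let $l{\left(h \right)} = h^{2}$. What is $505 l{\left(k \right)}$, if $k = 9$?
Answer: $40905$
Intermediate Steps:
$505 l{\left(k \right)} = 505 \cdot 9^{2} = 505 \cdot 81 = 40905$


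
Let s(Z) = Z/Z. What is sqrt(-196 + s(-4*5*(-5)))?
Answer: I*sqrt(195) ≈ 13.964*I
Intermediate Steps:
s(Z) = 1
sqrt(-196 + s(-4*5*(-5))) = sqrt(-196 + 1) = sqrt(-195) = I*sqrt(195)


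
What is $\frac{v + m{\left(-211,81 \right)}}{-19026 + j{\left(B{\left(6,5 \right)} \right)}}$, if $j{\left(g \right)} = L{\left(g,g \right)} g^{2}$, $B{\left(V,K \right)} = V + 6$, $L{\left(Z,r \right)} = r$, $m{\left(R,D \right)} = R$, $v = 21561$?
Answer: $- \frac{10675}{8649} \approx -1.2342$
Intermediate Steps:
$B{\left(V,K \right)} = 6 + V$
$j{\left(g \right)} = g^{3}$ ($j{\left(g \right)} = g g^{2} = g^{3}$)
$\frac{v + m{\left(-211,81 \right)}}{-19026 + j{\left(B{\left(6,5 \right)} \right)}} = \frac{21561 - 211}{-19026 + \left(6 + 6\right)^{3}} = \frac{21350}{-19026 + 12^{3}} = \frac{21350}{-19026 + 1728} = \frac{21350}{-17298} = 21350 \left(- \frac{1}{17298}\right) = - \frac{10675}{8649}$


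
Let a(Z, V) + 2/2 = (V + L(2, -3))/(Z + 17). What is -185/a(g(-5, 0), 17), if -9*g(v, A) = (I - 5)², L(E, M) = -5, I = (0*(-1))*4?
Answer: 1184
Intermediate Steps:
I = 0 (I = 0*4 = 0)
g(v, A) = -25/9 (g(v, A) = -(0 - 5)²/9 = -⅑*(-5)² = -⅑*25 = -25/9)
a(Z, V) = -1 + (-5 + V)/(17 + Z) (a(Z, V) = -1 + (V - 5)/(Z + 17) = -1 + (-5 + V)/(17 + Z))
-185/a(g(-5, 0), 17) = -185*(17 - 25/9)/(-22 + 17 - 1*(-25/9)) = -185*128/(9*(-22 + 17 + 25/9)) = -185/((9/128)*(-20/9)) = -185/(-5/32) = -185*(-32/5) = 1184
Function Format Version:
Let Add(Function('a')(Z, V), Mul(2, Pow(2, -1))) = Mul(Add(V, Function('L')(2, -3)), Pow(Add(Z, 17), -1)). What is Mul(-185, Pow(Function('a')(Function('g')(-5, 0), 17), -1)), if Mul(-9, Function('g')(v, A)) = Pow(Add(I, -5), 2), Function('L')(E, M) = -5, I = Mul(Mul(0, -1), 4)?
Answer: 1184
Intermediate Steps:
I = 0 (I = Mul(0, 4) = 0)
Function('g')(v, A) = Rational(-25, 9) (Function('g')(v, A) = Mul(Rational(-1, 9), Pow(Add(0, -5), 2)) = Mul(Rational(-1, 9), Pow(-5, 2)) = Mul(Rational(-1, 9), 25) = Rational(-25, 9))
Function('a')(Z, V) = Add(-1, Mul(Pow(Add(17, Z), -1), Add(-5, V))) (Function('a')(Z, V) = Add(-1, Mul(Add(V, -5), Pow(Add(Z, 17), -1))) = Add(-1, Mul(Add(-5, V), Pow(Add(17, Z), -1))) = Add(-1, Mul(Pow(Add(17, Z), -1), Add(-5, V))))
Mul(-185, Pow(Function('a')(Function('g')(-5, 0), 17), -1)) = Mul(-185, Pow(Mul(Pow(Add(17, Rational(-25, 9)), -1), Add(-22, 17, Mul(-1, Rational(-25, 9)))), -1)) = Mul(-185, Pow(Mul(Pow(Rational(128, 9), -1), Add(-22, 17, Rational(25, 9))), -1)) = Mul(-185, Pow(Mul(Rational(9, 128), Rational(-20, 9)), -1)) = Mul(-185, Pow(Rational(-5, 32), -1)) = Mul(-185, Rational(-32, 5)) = 1184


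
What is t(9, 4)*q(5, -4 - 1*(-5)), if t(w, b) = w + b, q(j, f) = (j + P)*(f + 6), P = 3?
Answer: 728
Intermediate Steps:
q(j, f) = (3 + j)*(6 + f) (q(j, f) = (j + 3)*(f + 6) = (3 + j)*(6 + f))
t(w, b) = b + w
t(9, 4)*q(5, -4 - 1*(-5)) = (4 + 9)*(18 + 3*(-4 - 1*(-5)) + 6*5 + (-4 - 1*(-5))*5) = 13*(18 + 3*(-4 + 5) + 30 + (-4 + 5)*5) = 13*(18 + 3*1 + 30 + 1*5) = 13*(18 + 3 + 30 + 5) = 13*56 = 728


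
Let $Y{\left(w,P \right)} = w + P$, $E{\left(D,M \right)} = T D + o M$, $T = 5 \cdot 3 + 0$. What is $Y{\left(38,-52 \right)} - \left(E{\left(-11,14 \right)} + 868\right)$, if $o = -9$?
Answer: $-591$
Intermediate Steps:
$T = 15$ ($T = 15 + 0 = 15$)
$E{\left(D,M \right)} = - 9 M + 15 D$ ($E{\left(D,M \right)} = 15 D - 9 M = - 9 M + 15 D$)
$Y{\left(w,P \right)} = P + w$
$Y{\left(38,-52 \right)} - \left(E{\left(-11,14 \right)} + 868\right) = \left(-52 + 38\right) - \left(\left(\left(-9\right) 14 + 15 \left(-11\right)\right) + 868\right) = -14 - \left(\left(-126 - 165\right) + 868\right) = -14 - \left(-291 + 868\right) = -14 - 577 = -591$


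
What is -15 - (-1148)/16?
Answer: 227/4 ≈ 56.750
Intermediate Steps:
-15 - (-1148)/16 = -15 - 28*(-41/16) = -15 + 287/4 = 227/4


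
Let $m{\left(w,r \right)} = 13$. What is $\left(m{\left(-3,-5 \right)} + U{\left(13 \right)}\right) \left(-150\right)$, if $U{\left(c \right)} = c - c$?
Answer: $-1950$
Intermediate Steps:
$U{\left(c \right)} = 0$
$\left(m{\left(-3,-5 \right)} + U{\left(13 \right)}\right) \left(-150\right) = \left(13 + 0\right) \left(-150\right) = 13 \left(-150\right) = -1950$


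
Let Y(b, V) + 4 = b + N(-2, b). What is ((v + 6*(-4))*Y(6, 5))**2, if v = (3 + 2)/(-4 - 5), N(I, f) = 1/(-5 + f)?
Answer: 48841/9 ≈ 5426.8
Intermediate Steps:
v = -5/9 (v = 5/(-9) = 5*(-1/9) = -5/9 ≈ -0.55556)
Y(b, V) = -4 + b + 1/(-5 + b) (Y(b, V) = -4 + (b + 1/(-5 + b)) = -4 + b + 1/(-5 + b))
((v + 6*(-4))*Y(6, 5))**2 = ((-5/9 + 6*(-4))*((1 + (-5 + 6)*(-4 + 6))/(-5 + 6)))**2 = ((-5/9 - 24)*((1 + 1*2)/1))**2 = (-221*(1 + 2)/9)**2 = (-221*3/9)**2 = (-221/9*3)**2 = (-221/3)**2 = 48841/9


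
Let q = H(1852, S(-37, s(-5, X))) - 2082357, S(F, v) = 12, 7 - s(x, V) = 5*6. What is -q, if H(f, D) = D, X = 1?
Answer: 2082345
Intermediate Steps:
s(x, V) = -23 (s(x, V) = 7 - 5*6 = 7 - 1*30 = 7 - 30 = -23)
q = -2082345 (q = 12 - 2082357 = -2082345)
-q = -1*(-2082345) = 2082345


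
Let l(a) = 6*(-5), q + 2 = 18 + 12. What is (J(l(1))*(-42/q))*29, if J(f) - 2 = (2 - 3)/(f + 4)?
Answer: -4611/52 ≈ -88.673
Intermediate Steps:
q = 28 (q = -2 + (18 + 12) = -2 + 30 = 28)
l(a) = -30
J(f) = 2 - 1/(4 + f) (J(f) = 2 + (2 - 3)/(f + 4) = 2 - 1/(4 + f))
(J(l(1))*(-42/q))*29 = (((7 + 2*(-30))/(4 - 30))*(-42/28))*29 = (((7 - 60)/(-26))*(-42*1/28))*29 = (-1/26*(-53)*(-3/2))*29 = ((53/26)*(-3/2))*29 = -159/52*29 = -4611/52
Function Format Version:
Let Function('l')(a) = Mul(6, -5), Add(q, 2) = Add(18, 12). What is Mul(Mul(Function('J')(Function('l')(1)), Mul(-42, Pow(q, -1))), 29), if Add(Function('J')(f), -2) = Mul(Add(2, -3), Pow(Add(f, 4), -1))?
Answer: Rational(-4611, 52) ≈ -88.673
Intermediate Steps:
q = 28 (q = Add(-2, Add(18, 12)) = Add(-2, 30) = 28)
Function('l')(a) = -30
Function('J')(f) = Add(2, Mul(-1, Pow(Add(4, f), -1))) (Function('J')(f) = Add(2, Mul(Add(2, -3), Pow(Add(f, 4), -1))) = Add(2, Mul(-1, Pow(Add(4, f), -1))))
Mul(Mul(Function('J')(Function('l')(1)), Mul(-42, Pow(q, -1))), 29) = Mul(Mul(Mul(Pow(Add(4, -30), -1), Add(7, Mul(2, -30))), Mul(-42, Pow(28, -1))), 29) = Mul(Mul(Mul(Pow(-26, -1), Add(7, -60)), Mul(-42, Rational(1, 28))), 29) = Mul(Mul(Mul(Rational(-1, 26), -53), Rational(-3, 2)), 29) = Mul(Mul(Rational(53, 26), Rational(-3, 2)), 29) = Mul(Rational(-159, 52), 29) = Rational(-4611, 52)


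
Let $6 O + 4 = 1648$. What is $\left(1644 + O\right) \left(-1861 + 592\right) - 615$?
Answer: $-2434557$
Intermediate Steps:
$O = 274$ ($O = - \frac{2}{3} + \frac{1}{6} \cdot 1648 = - \frac{2}{3} + \frac{824}{3} = 274$)
$\left(1644 + O\right) \left(-1861 + 592\right) - 615 = \left(1644 + 274\right) \left(-1861 + 592\right) - 615 = 1918 \left(-1269\right) - 615 = -2433942 - 615 = -2434557$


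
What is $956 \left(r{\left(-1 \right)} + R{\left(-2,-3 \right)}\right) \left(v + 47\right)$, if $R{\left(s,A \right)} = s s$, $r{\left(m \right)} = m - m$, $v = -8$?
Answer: $149136$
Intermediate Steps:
$r{\left(m \right)} = 0$
$R{\left(s,A \right)} = s^{2}$
$956 \left(r{\left(-1 \right)} + R{\left(-2,-3 \right)}\right) \left(v + 47\right) = 956 \left(0 + \left(-2\right)^{2}\right) \left(-8 + 47\right) = 956 \left(0 + 4\right) 39 = 956 \cdot 4 \cdot 39 = 956 \cdot 156 = 149136$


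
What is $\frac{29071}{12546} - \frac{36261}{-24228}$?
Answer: $\frac{64403483}{16886916} \approx 3.8138$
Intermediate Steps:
$\frac{29071}{12546} - \frac{36261}{-24228} = 29071 \cdot \frac{1}{12546} - - \frac{4029}{2692} = \frac{29071}{12546} + \frac{4029}{2692} = \frac{64403483}{16886916}$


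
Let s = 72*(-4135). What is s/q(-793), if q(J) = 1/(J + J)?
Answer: 472183920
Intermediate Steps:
s = -297720
q(J) = 1/(2*J)
s/q(-793) = -297720/((½)/(-793)) = -297720/((½)*(-1/793)) = -297720/(-1/1586) = -297720*(-1586) = 472183920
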